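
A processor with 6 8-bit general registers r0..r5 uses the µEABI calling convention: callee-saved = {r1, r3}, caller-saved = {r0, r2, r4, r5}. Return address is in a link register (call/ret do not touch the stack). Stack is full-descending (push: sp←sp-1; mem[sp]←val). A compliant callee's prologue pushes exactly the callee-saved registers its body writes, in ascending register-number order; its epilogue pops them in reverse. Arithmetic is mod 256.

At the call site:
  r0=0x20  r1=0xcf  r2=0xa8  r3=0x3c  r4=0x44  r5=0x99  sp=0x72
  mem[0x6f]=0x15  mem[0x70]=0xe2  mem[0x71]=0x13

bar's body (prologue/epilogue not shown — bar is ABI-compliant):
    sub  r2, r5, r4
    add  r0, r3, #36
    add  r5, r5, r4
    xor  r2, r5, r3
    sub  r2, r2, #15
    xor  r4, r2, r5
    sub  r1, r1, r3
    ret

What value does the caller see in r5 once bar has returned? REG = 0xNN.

REG = 0xdd

prologue: push r1 → mem[0x71]=0xcf, sp=0x71
body[0] sub  r2, r5, r4 → r2=0x55
body[1] add  r0, r3, #36 → r0=0x60
body[2] add  r5, r5, r4 → r5=0xdd
body[3] xor  r2, r5, r3 → r2=0xe1
body[4] sub  r2, r2, #15 → r2=0xd2
body[5] xor  r4, r2, r5 → r4=0x0f
body[6] sub  r1, r1, r3 → r1=0x93
epilogue: pop r1=0xcf, sp=0x72
r5 is caller-saved → body value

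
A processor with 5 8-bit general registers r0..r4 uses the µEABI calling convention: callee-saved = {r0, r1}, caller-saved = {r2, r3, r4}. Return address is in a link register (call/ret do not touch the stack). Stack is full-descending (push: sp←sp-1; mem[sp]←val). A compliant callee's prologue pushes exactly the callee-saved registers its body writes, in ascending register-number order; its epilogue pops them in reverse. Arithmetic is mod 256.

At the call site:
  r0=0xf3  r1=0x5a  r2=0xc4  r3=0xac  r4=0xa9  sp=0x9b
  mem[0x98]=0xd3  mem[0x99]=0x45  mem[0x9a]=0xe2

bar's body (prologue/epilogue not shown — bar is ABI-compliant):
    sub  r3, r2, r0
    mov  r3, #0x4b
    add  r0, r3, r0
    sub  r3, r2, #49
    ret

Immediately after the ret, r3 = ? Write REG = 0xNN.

REG = 0x93

prologue: push r0 → mem[0x9a]=0xf3, sp=0x9a
body[0] sub  r3, r2, r0 → r3=0xd1
body[1] mov  r3, #0x4b → r3=0x4b
body[2] add  r0, r3, r0 → r0=0x3e
body[3] sub  r3, r2, #49 → r3=0x93
epilogue: pop r0=0xf3, sp=0x9b
r3 is caller-saved → body value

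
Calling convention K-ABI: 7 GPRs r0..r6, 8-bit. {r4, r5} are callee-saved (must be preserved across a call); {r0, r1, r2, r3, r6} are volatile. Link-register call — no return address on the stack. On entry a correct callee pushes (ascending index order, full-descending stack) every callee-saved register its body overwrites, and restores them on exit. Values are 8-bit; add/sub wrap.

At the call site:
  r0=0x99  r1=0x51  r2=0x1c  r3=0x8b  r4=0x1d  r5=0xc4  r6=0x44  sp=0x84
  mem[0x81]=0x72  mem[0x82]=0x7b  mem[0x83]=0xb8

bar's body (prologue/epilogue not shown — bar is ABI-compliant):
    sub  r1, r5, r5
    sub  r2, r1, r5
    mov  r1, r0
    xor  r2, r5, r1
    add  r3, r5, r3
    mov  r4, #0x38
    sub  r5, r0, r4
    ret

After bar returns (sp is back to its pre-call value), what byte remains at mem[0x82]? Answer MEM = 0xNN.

prologue: push r4 -> mem[0x83]=0x1d, sp=0x83
prologue: push r5 -> mem[0x82]=0xc4, sp=0x82
body[0] sub  r1, r5, r5 -> r1=0x00
body[1] sub  r2, r1, r5 -> r2=0x3c
body[2] mov  r1, r0 -> r1=0x99
body[3] xor  r2, r5, r1 -> r2=0x5d
body[4] add  r3, r5, r3 -> r3=0x4f
body[5] mov  r4, #0x38 -> r4=0x38
body[6] sub  r5, r0, r4 -> r5=0x61
epilogue: pop r5=0xc4, sp=0x83
epilogue: pop r4=0x1d, sp=0x84
prologue pushed ['r4', 'r5'] at ['0x83', '0x82']

MEM = 0xc4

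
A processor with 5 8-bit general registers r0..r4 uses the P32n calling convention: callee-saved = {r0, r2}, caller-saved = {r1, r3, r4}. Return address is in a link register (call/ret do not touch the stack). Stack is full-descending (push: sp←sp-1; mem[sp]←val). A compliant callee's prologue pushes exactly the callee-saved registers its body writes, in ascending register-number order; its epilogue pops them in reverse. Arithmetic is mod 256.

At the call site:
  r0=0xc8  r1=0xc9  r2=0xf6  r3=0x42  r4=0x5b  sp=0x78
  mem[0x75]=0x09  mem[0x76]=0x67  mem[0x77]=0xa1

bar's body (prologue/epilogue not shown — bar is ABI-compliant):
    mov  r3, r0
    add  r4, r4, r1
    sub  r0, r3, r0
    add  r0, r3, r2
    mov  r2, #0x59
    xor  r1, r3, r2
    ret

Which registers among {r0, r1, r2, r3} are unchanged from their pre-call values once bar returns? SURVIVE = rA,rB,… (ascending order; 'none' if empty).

SURVIVE = r0,r2

prologue: push r0 -> mem[0x77]=0xc8, sp=0x77
prologue: push r2 -> mem[0x76]=0xf6, sp=0x76
body[0] mov  r3, r0 -> r3=0xc8
body[1] add  r4, r4, r1 -> r4=0x24
body[2] sub  r0, r3, r0 -> r0=0x00
body[3] add  r0, r3, r2 -> r0=0xbe
body[4] mov  r2, #0x59 -> r2=0x59
body[5] xor  r1, r3, r2 -> r1=0x91
epilogue: pop r2=0xf6, sp=0x77
epilogue: pop r0=0xc8, sp=0x78
r0: callee-saved, written=True
r1: caller-saved, written=True
r2: callee-saved, written=True
r3: caller-saved, written=True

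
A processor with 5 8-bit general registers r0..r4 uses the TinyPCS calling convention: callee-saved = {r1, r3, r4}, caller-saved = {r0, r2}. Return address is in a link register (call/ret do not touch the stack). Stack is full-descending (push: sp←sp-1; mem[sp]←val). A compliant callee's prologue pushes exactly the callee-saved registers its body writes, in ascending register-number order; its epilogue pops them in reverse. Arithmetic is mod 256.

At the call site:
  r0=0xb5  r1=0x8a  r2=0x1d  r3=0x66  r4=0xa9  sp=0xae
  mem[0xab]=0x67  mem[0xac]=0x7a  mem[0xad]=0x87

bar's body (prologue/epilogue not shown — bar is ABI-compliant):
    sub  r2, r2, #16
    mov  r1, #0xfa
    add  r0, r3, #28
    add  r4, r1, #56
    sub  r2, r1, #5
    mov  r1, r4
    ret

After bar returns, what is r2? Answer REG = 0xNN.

prologue: push r1 → mem[0xad]=0x8a, sp=0xad
prologue: push r4 → mem[0xac]=0xa9, sp=0xac
body[0] sub  r2, r2, #16 → r2=0x0d
body[1] mov  r1, #0xfa → r1=0xfa
body[2] add  r0, r3, #28 → r0=0x82
body[3] add  r4, r1, #56 → r4=0x32
body[4] sub  r2, r1, #5 → r2=0xf5
body[5] mov  r1, r4 → r1=0x32
epilogue: pop r4=0xa9, sp=0xad
epilogue: pop r1=0x8a, sp=0xae
r2 is caller-saved → body value

REG = 0xf5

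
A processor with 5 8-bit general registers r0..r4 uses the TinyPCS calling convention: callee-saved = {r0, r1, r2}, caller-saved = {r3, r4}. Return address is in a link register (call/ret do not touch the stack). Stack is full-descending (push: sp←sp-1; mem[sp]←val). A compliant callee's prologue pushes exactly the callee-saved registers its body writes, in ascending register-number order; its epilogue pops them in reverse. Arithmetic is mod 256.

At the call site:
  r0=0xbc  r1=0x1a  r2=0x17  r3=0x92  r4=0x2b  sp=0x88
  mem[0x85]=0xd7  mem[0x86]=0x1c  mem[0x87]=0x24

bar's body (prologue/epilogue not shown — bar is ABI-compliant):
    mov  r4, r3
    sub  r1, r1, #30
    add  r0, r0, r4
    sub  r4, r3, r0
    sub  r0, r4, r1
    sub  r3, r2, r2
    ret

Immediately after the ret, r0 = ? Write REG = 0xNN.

REG = 0xbc

prologue: push r0 -> mem[0x87]=0xbc, sp=0x87
prologue: push r1 -> mem[0x86]=0x1a, sp=0x86
body[0] mov  r4, r3 -> r4=0x92
body[1] sub  r1, r1, #30 -> r1=0xfc
body[2] add  r0, r0, r4 -> r0=0x4e
body[3] sub  r4, r3, r0 -> r4=0x44
body[4] sub  r0, r4, r1 -> r0=0x48
body[5] sub  r3, r2, r2 -> r3=0x00
epilogue: pop r1=0x1a, sp=0x87
epilogue: pop r0=0xbc, sp=0x88
r0 is callee-saved -> restored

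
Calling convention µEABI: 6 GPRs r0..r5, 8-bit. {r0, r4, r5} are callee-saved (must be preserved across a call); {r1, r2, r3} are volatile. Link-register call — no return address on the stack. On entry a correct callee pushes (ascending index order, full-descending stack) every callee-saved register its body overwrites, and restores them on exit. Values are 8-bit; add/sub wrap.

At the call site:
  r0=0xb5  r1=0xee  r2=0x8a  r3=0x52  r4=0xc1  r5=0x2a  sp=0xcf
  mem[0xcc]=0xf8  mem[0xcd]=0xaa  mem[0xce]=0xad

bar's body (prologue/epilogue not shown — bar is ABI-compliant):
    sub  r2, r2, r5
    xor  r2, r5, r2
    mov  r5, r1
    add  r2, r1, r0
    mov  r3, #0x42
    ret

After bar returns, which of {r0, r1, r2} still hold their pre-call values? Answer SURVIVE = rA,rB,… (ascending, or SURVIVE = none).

prologue: push r5 → mem[0xce]=0x2a, sp=0xce
body[0] sub  r2, r2, r5 → r2=0x60
body[1] xor  r2, r5, r2 → r2=0x4a
body[2] mov  r5, r1 → r5=0xee
body[3] add  r2, r1, r0 → r2=0xa3
body[4] mov  r3, #0x42 → r3=0x42
epilogue: pop r5=0x2a, sp=0xcf
r0: callee-saved, written=False
r1: caller-saved, written=False
r2: caller-saved, written=True

SURVIVE = r0,r1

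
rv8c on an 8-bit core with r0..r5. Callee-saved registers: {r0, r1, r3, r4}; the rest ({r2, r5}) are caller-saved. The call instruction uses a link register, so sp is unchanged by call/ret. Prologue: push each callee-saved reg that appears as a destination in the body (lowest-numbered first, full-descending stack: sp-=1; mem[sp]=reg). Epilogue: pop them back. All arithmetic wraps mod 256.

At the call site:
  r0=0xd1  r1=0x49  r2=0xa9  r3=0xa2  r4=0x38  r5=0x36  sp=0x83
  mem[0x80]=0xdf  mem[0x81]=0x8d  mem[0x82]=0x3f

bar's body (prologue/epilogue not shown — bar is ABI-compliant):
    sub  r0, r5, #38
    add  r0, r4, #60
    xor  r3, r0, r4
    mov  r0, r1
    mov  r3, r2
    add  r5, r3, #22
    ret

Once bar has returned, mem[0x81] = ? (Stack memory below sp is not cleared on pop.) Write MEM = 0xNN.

prologue: push r0 -> mem[0x82]=0xd1, sp=0x82
prologue: push r3 -> mem[0x81]=0xa2, sp=0x81
body[0] sub  r0, r5, #38 -> r0=0x10
body[1] add  r0, r4, #60 -> r0=0x74
body[2] xor  r3, r0, r4 -> r3=0x4c
body[3] mov  r0, r1 -> r0=0x49
body[4] mov  r3, r2 -> r3=0xa9
body[5] add  r5, r3, #22 -> r5=0xbf
epilogue: pop r3=0xa2, sp=0x82
epilogue: pop r0=0xd1, sp=0x83
prologue pushed ['r0', 'r3'] at ['0x82', '0x81']

MEM = 0xa2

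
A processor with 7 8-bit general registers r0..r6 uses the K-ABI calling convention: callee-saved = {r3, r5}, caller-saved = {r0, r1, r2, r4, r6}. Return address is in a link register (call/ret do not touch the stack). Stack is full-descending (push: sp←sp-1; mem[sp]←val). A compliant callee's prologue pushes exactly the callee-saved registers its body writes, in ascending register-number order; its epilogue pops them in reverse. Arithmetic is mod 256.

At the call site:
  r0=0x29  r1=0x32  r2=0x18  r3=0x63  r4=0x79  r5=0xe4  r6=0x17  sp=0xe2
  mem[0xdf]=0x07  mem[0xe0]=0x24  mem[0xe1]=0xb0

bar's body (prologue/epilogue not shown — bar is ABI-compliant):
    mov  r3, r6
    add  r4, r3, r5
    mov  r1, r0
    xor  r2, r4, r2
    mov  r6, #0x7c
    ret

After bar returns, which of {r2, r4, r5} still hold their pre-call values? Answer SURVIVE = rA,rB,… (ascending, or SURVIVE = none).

prologue: push r3 → mem[0xe1]=0x63, sp=0xe1
body[0] mov  r3, r6 → r3=0x17
body[1] add  r4, r3, r5 → r4=0xfb
body[2] mov  r1, r0 → r1=0x29
body[3] xor  r2, r4, r2 → r2=0xe3
body[4] mov  r6, #0x7c → r6=0x7c
epilogue: pop r3=0x63, sp=0xe2
r2: caller-saved, written=True
r4: caller-saved, written=True
r5: callee-saved, written=False

SURVIVE = r5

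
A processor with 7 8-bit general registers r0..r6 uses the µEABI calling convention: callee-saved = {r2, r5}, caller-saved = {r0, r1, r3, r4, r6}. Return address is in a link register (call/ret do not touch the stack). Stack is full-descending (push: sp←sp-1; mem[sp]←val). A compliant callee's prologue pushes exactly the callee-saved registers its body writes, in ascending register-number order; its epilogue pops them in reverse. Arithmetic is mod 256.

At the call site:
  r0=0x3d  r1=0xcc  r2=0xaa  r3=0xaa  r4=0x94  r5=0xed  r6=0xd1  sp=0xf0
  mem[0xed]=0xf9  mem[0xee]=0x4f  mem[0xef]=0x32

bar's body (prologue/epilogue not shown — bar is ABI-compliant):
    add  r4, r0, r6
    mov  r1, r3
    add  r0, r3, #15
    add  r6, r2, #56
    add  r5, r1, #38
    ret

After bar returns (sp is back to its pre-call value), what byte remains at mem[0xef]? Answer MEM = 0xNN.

prologue: push r5 -> mem[0xef]=0xed, sp=0xef
body[0] add  r4, r0, r6 -> r4=0x0e
body[1] mov  r1, r3 -> r1=0xaa
body[2] add  r0, r3, #15 -> r0=0xb9
body[3] add  r6, r2, #56 -> r6=0xe2
body[4] add  r5, r1, #38 -> r5=0xd0
epilogue: pop r5=0xed, sp=0xf0
prologue pushed ['r5'] at ['0xef']

MEM = 0xed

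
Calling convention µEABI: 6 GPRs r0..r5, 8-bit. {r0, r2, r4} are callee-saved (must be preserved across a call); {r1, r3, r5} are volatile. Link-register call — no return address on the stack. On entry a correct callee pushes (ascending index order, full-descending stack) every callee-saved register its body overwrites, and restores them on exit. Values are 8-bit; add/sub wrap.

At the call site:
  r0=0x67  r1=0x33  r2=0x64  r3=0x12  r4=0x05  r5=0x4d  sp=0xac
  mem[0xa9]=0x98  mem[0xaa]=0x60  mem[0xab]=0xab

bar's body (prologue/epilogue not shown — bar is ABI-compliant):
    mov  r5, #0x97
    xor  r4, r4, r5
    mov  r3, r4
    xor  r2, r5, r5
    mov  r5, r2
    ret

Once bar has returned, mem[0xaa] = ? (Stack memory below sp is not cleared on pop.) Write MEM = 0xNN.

MEM = 0x05

prologue: push r2 -> mem[0xab]=0x64, sp=0xab
prologue: push r4 -> mem[0xaa]=0x05, sp=0xaa
body[0] mov  r5, #0x97 -> r5=0x97
body[1] xor  r4, r4, r5 -> r4=0x92
body[2] mov  r3, r4 -> r3=0x92
body[3] xor  r2, r5, r5 -> r2=0x00
body[4] mov  r5, r2 -> r5=0x00
epilogue: pop r4=0x05, sp=0xab
epilogue: pop r2=0x64, sp=0xac
prologue pushed ['r2', 'r4'] at ['0xab', '0xaa']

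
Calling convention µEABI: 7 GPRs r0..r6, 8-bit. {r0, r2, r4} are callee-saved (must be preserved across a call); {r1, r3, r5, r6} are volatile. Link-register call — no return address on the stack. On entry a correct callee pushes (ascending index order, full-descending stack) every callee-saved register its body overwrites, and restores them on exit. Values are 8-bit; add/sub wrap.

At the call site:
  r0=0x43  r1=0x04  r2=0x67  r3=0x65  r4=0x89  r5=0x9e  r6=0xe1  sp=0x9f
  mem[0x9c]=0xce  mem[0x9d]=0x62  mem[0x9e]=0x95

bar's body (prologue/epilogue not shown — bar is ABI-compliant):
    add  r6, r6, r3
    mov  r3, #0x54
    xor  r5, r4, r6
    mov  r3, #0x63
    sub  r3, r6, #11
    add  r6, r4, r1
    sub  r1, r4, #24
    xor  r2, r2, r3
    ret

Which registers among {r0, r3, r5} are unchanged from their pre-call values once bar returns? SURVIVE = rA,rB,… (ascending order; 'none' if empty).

SURVIVE = r0

prologue: push r2 -> mem[0x9e]=0x67, sp=0x9e
body[0] add  r6, r6, r3 -> r6=0x46
body[1] mov  r3, #0x54 -> r3=0x54
body[2] xor  r5, r4, r6 -> r5=0xcf
body[3] mov  r3, #0x63 -> r3=0x63
body[4] sub  r3, r6, #11 -> r3=0x3b
body[5] add  r6, r4, r1 -> r6=0x8d
body[6] sub  r1, r4, #24 -> r1=0x71
body[7] xor  r2, r2, r3 -> r2=0x5c
epilogue: pop r2=0x67, sp=0x9f
r0: callee-saved, written=False
r3: caller-saved, written=True
r5: caller-saved, written=True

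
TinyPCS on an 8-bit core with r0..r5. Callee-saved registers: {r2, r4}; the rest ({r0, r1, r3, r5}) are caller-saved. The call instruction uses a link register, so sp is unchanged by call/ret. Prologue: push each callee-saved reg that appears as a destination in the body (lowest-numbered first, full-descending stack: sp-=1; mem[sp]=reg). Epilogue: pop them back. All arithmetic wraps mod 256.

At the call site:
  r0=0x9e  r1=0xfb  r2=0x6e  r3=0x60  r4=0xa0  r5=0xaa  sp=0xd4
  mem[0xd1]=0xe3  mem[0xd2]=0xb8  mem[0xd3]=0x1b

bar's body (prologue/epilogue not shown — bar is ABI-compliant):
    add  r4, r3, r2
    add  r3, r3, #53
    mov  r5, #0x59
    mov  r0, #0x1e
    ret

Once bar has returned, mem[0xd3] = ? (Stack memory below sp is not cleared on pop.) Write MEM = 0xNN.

prologue: push r4 → mem[0xd3]=0xa0, sp=0xd3
body[0] add  r4, r3, r2 → r4=0xce
body[1] add  r3, r3, #53 → r3=0x95
body[2] mov  r5, #0x59 → r5=0x59
body[3] mov  r0, #0x1e → r0=0x1e
epilogue: pop r4=0xa0, sp=0xd4
prologue pushed ['r4'] at ['0xd3']

MEM = 0xa0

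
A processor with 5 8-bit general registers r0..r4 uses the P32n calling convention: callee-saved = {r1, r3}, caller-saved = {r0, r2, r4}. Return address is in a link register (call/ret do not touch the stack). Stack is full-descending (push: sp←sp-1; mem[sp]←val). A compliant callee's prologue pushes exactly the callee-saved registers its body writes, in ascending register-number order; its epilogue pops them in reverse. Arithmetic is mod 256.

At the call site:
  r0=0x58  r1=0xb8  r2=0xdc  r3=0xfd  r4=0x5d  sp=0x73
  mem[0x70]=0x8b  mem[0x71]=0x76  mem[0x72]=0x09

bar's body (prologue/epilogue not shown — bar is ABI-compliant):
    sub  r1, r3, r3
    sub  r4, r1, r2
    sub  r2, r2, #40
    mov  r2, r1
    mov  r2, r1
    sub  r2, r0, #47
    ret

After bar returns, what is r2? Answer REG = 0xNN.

prologue: push r1 → mem[0x72]=0xb8, sp=0x72
body[0] sub  r1, r3, r3 → r1=0x00
body[1] sub  r4, r1, r2 → r4=0x24
body[2] sub  r2, r2, #40 → r2=0xb4
body[3] mov  r2, r1 → r2=0x00
body[4] mov  r2, r1 → r2=0x00
body[5] sub  r2, r0, #47 → r2=0x29
epilogue: pop r1=0xb8, sp=0x73
r2 is caller-saved → body value

REG = 0x29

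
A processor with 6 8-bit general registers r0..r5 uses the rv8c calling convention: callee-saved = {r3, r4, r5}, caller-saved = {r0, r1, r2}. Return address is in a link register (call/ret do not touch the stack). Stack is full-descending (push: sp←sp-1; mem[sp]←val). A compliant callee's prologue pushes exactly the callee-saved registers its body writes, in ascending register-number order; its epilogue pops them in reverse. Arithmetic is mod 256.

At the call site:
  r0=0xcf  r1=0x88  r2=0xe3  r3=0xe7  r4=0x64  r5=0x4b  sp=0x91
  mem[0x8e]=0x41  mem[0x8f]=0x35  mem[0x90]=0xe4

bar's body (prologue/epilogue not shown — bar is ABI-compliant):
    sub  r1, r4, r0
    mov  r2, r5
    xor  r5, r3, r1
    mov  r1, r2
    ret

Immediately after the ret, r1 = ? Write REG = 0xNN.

REG = 0x4b

prologue: push r5 → mem[0x90]=0x4b, sp=0x90
body[0] sub  r1, r4, r0 → r1=0x95
body[1] mov  r2, r5 → r2=0x4b
body[2] xor  r5, r3, r1 → r5=0x72
body[3] mov  r1, r2 → r1=0x4b
epilogue: pop r5=0x4b, sp=0x91
r1 is caller-saved → body value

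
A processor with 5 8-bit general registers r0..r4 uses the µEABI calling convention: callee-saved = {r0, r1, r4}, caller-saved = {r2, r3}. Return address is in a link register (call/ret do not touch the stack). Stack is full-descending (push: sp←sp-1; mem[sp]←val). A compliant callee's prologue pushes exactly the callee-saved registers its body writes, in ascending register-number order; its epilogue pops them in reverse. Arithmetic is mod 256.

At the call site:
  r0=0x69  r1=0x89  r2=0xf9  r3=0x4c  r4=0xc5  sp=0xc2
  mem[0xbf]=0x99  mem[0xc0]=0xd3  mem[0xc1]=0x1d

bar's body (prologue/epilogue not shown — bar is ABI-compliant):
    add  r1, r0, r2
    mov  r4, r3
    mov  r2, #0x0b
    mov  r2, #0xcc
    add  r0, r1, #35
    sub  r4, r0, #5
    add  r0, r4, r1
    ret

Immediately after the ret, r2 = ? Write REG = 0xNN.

prologue: push r0 → mem[0xc1]=0x69, sp=0xc1
prologue: push r1 → mem[0xc0]=0x89, sp=0xc0
prologue: push r4 → mem[0xbf]=0xc5, sp=0xbf
body[0] add  r1, r0, r2 → r1=0x62
body[1] mov  r4, r3 → r4=0x4c
body[2] mov  r2, #0x0b → r2=0x0b
body[3] mov  r2, #0xcc → r2=0xcc
body[4] add  r0, r1, #35 → r0=0x85
body[5] sub  r4, r0, #5 → r4=0x80
body[6] add  r0, r4, r1 → r0=0xe2
epilogue: pop r4=0xc5, sp=0xc0
epilogue: pop r1=0x89, sp=0xc1
epilogue: pop r0=0x69, sp=0xc2
r2 is caller-saved → body value

REG = 0xcc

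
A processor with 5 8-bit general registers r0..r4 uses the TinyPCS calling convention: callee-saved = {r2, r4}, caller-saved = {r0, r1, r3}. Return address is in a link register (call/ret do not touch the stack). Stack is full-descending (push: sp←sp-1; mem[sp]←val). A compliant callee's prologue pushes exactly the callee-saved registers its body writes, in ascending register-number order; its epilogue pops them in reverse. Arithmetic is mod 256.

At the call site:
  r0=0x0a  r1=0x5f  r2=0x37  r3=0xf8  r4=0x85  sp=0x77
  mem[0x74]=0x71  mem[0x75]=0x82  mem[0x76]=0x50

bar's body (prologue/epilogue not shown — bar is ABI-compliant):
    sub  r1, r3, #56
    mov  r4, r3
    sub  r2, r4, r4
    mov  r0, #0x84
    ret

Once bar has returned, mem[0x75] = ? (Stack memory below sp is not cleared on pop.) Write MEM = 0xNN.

MEM = 0x85

prologue: push r2 -> mem[0x76]=0x37, sp=0x76
prologue: push r4 -> mem[0x75]=0x85, sp=0x75
body[0] sub  r1, r3, #56 -> r1=0xc0
body[1] mov  r4, r3 -> r4=0xf8
body[2] sub  r2, r4, r4 -> r2=0x00
body[3] mov  r0, #0x84 -> r0=0x84
epilogue: pop r4=0x85, sp=0x76
epilogue: pop r2=0x37, sp=0x77
prologue pushed ['r2', 'r4'] at ['0x76', '0x75']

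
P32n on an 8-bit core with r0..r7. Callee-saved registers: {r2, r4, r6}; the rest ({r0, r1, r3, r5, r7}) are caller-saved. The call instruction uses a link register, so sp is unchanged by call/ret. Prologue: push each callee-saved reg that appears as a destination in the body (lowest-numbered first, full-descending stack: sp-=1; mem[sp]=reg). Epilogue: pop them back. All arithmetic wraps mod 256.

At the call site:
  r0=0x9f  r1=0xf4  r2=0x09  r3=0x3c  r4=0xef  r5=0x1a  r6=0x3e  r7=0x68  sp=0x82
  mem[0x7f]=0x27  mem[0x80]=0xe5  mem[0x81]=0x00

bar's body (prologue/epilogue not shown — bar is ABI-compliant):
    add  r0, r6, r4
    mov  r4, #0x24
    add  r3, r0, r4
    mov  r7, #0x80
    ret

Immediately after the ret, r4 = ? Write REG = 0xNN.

prologue: push r4 -> mem[0x81]=0xef, sp=0x81
body[0] add  r0, r6, r4 -> r0=0x2d
body[1] mov  r4, #0x24 -> r4=0x24
body[2] add  r3, r0, r4 -> r3=0x51
body[3] mov  r7, #0x80 -> r7=0x80
epilogue: pop r4=0xef, sp=0x82
r4 is callee-saved -> restored

REG = 0xef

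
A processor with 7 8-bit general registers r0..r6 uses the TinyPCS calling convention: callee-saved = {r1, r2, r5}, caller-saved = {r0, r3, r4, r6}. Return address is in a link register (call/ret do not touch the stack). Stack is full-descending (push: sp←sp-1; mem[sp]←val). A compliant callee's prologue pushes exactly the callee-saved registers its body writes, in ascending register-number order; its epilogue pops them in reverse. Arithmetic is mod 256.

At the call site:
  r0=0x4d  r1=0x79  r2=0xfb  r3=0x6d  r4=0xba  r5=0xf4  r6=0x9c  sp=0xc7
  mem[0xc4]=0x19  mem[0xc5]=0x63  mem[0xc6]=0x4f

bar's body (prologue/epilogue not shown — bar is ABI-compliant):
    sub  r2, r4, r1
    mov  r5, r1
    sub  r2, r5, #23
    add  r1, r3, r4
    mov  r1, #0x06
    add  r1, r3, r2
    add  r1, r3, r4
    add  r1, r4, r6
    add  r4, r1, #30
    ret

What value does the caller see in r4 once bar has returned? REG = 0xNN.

REG = 0x74

prologue: push r1 → mem[0xc6]=0x79, sp=0xc6
prologue: push r2 → mem[0xc5]=0xfb, sp=0xc5
prologue: push r5 → mem[0xc4]=0xf4, sp=0xc4
body[0] sub  r2, r4, r1 → r2=0x41
body[1] mov  r5, r1 → r5=0x79
body[2] sub  r2, r5, #23 → r2=0x62
body[3] add  r1, r3, r4 → r1=0x27
body[4] mov  r1, #0x06 → r1=0x06
body[5] add  r1, r3, r2 → r1=0xcf
body[6] add  r1, r3, r4 → r1=0x27
body[7] add  r1, r4, r6 → r1=0x56
body[8] add  r4, r1, #30 → r4=0x74
epilogue: pop r5=0xf4, sp=0xc5
epilogue: pop r2=0xfb, sp=0xc6
epilogue: pop r1=0x79, sp=0xc7
r4 is caller-saved → body value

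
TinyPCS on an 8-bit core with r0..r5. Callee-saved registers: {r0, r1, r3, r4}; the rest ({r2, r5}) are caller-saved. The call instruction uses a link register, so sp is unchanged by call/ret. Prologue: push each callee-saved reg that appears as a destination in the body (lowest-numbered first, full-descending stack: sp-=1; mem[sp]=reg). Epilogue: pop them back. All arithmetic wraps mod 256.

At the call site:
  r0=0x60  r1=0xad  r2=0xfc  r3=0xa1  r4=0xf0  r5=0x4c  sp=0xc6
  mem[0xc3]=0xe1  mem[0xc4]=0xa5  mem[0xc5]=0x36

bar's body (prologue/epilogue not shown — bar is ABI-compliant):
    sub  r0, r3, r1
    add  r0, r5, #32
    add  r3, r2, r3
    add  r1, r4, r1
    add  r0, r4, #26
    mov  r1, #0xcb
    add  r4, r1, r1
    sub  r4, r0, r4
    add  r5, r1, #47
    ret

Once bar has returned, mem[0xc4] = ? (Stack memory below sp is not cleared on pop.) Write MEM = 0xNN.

prologue: push r0 → mem[0xc5]=0x60, sp=0xc5
prologue: push r1 → mem[0xc4]=0xad, sp=0xc4
prologue: push r3 → mem[0xc3]=0xa1, sp=0xc3
prologue: push r4 → mem[0xc2]=0xf0, sp=0xc2
body[0] sub  r0, r3, r1 → r0=0xf4
body[1] add  r0, r5, #32 → r0=0x6c
body[2] add  r3, r2, r3 → r3=0x9d
body[3] add  r1, r4, r1 → r1=0x9d
body[4] add  r0, r4, #26 → r0=0x0a
body[5] mov  r1, #0xcb → r1=0xcb
body[6] add  r4, r1, r1 → r4=0x96
body[7] sub  r4, r0, r4 → r4=0x74
body[8] add  r5, r1, #47 → r5=0xfa
epilogue: pop r4=0xf0, sp=0xc3
epilogue: pop r3=0xa1, sp=0xc4
epilogue: pop r1=0xad, sp=0xc5
epilogue: pop r0=0x60, sp=0xc6
prologue pushed ['r0', 'r1', 'r3', 'r4'] at ['0xc5', '0xc4', '0xc3', '0xc2']

MEM = 0xad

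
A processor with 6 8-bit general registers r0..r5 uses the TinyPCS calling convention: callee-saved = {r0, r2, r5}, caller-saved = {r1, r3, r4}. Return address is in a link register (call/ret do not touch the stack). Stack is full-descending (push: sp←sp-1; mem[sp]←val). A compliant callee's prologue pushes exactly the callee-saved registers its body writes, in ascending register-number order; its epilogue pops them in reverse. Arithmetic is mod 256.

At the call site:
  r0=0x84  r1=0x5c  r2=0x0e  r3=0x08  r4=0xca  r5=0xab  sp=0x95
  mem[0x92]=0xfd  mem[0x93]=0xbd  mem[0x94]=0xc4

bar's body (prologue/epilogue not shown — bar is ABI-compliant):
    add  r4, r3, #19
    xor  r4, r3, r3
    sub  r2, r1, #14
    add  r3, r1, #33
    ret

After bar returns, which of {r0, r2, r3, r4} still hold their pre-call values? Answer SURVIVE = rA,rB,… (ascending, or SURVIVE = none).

SURVIVE = r0,r2

prologue: push r2 -> mem[0x94]=0x0e, sp=0x94
body[0] add  r4, r3, #19 -> r4=0x1b
body[1] xor  r4, r3, r3 -> r4=0x00
body[2] sub  r2, r1, #14 -> r2=0x4e
body[3] add  r3, r1, #33 -> r3=0x7d
epilogue: pop r2=0x0e, sp=0x95
r0: callee-saved, written=False
r2: callee-saved, written=True
r3: caller-saved, written=True
r4: caller-saved, written=True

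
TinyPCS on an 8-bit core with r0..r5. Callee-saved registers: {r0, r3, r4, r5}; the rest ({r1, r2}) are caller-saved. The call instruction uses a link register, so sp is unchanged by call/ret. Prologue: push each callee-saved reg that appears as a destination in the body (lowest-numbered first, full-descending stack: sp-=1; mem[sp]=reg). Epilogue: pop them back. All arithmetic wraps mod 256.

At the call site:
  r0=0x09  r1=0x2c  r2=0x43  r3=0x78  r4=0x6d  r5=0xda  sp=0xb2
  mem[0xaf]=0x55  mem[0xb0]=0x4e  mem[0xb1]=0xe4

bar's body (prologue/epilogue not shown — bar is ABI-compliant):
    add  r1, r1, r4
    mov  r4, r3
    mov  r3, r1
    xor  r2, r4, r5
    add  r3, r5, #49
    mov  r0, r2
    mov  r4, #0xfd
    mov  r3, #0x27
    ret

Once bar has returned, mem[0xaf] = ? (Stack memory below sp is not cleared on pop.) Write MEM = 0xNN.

prologue: push r0 → mem[0xb1]=0x09, sp=0xb1
prologue: push r3 → mem[0xb0]=0x78, sp=0xb0
prologue: push r4 → mem[0xaf]=0x6d, sp=0xaf
body[0] add  r1, r1, r4 → r1=0x99
body[1] mov  r4, r3 → r4=0x78
body[2] mov  r3, r1 → r3=0x99
body[3] xor  r2, r4, r5 → r2=0xa2
body[4] add  r3, r5, #49 → r3=0x0b
body[5] mov  r0, r2 → r0=0xa2
body[6] mov  r4, #0xfd → r4=0xfd
body[7] mov  r3, #0x27 → r3=0x27
epilogue: pop r4=0x6d, sp=0xb0
epilogue: pop r3=0x78, sp=0xb1
epilogue: pop r0=0x09, sp=0xb2
prologue pushed ['r0', 'r3', 'r4'] at ['0xb1', '0xb0', '0xaf']

MEM = 0x6d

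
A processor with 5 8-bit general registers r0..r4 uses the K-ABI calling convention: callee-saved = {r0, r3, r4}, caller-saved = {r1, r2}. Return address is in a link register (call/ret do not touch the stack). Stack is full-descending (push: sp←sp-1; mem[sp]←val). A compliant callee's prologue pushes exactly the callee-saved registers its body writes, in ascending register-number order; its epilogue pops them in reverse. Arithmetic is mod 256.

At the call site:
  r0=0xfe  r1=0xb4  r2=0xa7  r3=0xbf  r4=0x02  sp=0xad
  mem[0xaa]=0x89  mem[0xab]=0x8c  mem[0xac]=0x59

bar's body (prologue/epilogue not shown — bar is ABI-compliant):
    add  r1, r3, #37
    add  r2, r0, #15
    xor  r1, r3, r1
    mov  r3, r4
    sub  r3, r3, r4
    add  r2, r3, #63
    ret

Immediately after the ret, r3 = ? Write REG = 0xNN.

prologue: push r3 -> mem[0xac]=0xbf, sp=0xac
body[0] add  r1, r3, #37 -> r1=0xe4
body[1] add  r2, r0, #15 -> r2=0x0d
body[2] xor  r1, r3, r1 -> r1=0x5b
body[3] mov  r3, r4 -> r3=0x02
body[4] sub  r3, r3, r4 -> r3=0x00
body[5] add  r2, r3, #63 -> r2=0x3f
epilogue: pop r3=0xbf, sp=0xad
r3 is callee-saved -> restored

REG = 0xbf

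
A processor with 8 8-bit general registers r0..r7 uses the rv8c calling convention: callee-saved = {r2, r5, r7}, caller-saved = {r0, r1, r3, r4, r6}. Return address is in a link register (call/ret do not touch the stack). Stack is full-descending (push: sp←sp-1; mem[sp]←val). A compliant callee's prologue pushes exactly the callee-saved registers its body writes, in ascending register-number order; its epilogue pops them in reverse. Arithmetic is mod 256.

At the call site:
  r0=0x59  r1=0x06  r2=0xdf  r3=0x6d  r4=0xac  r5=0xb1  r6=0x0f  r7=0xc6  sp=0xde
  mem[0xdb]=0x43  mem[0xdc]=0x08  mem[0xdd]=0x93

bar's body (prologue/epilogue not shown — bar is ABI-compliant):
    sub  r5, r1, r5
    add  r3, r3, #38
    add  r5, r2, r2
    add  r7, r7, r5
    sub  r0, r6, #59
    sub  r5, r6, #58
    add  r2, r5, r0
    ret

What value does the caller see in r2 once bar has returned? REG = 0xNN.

prologue: push r2 -> mem[0xdd]=0xdf, sp=0xdd
prologue: push r5 -> mem[0xdc]=0xb1, sp=0xdc
prologue: push r7 -> mem[0xdb]=0xc6, sp=0xdb
body[0] sub  r5, r1, r5 -> r5=0x55
body[1] add  r3, r3, #38 -> r3=0x93
body[2] add  r5, r2, r2 -> r5=0xbe
body[3] add  r7, r7, r5 -> r7=0x84
body[4] sub  r0, r6, #59 -> r0=0xd4
body[5] sub  r5, r6, #58 -> r5=0xd5
body[6] add  r2, r5, r0 -> r2=0xa9
epilogue: pop r7=0xc6, sp=0xdc
epilogue: pop r5=0xb1, sp=0xdd
epilogue: pop r2=0xdf, sp=0xde
r2 is callee-saved -> restored

REG = 0xdf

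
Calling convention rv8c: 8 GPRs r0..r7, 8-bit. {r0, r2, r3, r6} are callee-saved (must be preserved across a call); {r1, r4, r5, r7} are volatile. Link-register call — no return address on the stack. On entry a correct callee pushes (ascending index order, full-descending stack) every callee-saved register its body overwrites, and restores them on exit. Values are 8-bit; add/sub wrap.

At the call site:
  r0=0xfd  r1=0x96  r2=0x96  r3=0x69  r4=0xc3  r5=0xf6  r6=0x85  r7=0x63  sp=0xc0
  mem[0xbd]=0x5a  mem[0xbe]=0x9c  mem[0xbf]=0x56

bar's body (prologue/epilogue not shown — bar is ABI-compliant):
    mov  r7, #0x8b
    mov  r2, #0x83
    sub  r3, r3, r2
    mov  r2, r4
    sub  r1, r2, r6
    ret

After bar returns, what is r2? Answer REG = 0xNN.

REG = 0x96

prologue: push r2 → mem[0xbf]=0x96, sp=0xbf
prologue: push r3 → mem[0xbe]=0x69, sp=0xbe
body[0] mov  r7, #0x8b → r7=0x8b
body[1] mov  r2, #0x83 → r2=0x83
body[2] sub  r3, r3, r2 → r3=0xe6
body[3] mov  r2, r4 → r2=0xc3
body[4] sub  r1, r2, r6 → r1=0x3e
epilogue: pop r3=0x69, sp=0xbf
epilogue: pop r2=0x96, sp=0xc0
r2 is callee-saved → restored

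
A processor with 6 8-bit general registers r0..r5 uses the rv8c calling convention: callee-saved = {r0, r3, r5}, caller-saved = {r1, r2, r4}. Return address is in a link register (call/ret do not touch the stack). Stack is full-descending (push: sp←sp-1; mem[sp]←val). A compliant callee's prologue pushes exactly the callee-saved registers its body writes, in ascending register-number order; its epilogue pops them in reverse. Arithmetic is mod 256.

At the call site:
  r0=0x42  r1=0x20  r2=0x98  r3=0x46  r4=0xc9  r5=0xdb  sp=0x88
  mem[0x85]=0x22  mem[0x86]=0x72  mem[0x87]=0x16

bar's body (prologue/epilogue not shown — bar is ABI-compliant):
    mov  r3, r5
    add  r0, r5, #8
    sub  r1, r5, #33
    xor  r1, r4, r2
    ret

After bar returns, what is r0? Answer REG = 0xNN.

prologue: push r0 -> mem[0x87]=0x42, sp=0x87
prologue: push r3 -> mem[0x86]=0x46, sp=0x86
body[0] mov  r3, r5 -> r3=0xdb
body[1] add  r0, r5, #8 -> r0=0xe3
body[2] sub  r1, r5, #33 -> r1=0xba
body[3] xor  r1, r4, r2 -> r1=0x51
epilogue: pop r3=0x46, sp=0x87
epilogue: pop r0=0x42, sp=0x88
r0 is callee-saved -> restored

REG = 0x42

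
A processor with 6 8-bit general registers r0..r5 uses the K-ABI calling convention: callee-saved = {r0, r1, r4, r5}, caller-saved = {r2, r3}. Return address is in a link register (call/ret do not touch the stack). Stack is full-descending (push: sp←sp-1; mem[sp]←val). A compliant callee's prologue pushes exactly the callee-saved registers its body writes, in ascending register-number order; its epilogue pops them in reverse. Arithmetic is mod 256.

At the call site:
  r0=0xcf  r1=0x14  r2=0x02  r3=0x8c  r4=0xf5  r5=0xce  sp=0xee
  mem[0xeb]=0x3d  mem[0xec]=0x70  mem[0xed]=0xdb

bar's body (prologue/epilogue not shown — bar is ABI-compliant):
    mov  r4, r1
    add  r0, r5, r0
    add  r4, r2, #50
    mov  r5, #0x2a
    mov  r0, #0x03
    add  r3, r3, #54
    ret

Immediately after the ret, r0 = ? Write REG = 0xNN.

REG = 0xcf

prologue: push r0 → mem[0xed]=0xcf, sp=0xed
prologue: push r4 → mem[0xec]=0xf5, sp=0xec
prologue: push r5 → mem[0xeb]=0xce, sp=0xeb
body[0] mov  r4, r1 → r4=0x14
body[1] add  r0, r5, r0 → r0=0x9d
body[2] add  r4, r2, #50 → r4=0x34
body[3] mov  r5, #0x2a → r5=0x2a
body[4] mov  r0, #0x03 → r0=0x03
body[5] add  r3, r3, #54 → r3=0xc2
epilogue: pop r5=0xce, sp=0xec
epilogue: pop r4=0xf5, sp=0xed
epilogue: pop r0=0xcf, sp=0xee
r0 is callee-saved → restored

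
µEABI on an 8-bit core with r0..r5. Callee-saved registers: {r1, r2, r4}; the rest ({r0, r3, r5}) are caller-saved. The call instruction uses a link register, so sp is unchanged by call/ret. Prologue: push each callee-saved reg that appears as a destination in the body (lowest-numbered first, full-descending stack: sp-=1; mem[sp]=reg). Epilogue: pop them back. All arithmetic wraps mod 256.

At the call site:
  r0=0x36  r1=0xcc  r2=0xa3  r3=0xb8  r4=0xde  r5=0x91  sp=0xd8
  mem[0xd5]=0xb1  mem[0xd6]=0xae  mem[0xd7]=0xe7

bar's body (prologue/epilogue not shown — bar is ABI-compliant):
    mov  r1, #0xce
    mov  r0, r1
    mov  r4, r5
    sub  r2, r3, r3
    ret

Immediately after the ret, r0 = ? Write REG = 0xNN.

prologue: push r1 -> mem[0xd7]=0xcc, sp=0xd7
prologue: push r2 -> mem[0xd6]=0xa3, sp=0xd6
prologue: push r4 -> mem[0xd5]=0xde, sp=0xd5
body[0] mov  r1, #0xce -> r1=0xce
body[1] mov  r0, r1 -> r0=0xce
body[2] mov  r4, r5 -> r4=0x91
body[3] sub  r2, r3, r3 -> r2=0x00
epilogue: pop r4=0xde, sp=0xd6
epilogue: pop r2=0xa3, sp=0xd7
epilogue: pop r1=0xcc, sp=0xd8
r0 is caller-saved -> body value

REG = 0xce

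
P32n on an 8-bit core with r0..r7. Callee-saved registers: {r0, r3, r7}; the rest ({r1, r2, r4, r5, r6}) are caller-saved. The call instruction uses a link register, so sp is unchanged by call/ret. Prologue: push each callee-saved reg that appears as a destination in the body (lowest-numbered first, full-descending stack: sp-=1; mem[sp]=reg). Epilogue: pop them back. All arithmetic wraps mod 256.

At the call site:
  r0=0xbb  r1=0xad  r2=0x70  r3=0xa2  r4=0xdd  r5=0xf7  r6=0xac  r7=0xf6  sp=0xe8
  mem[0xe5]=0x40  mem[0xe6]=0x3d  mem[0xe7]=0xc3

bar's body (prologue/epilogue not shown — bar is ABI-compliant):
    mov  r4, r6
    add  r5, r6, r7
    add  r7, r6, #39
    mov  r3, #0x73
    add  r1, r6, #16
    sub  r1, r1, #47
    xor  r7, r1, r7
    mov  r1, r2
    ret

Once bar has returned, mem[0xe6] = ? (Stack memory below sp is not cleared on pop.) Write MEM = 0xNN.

MEM = 0xf6

prologue: push r3 -> mem[0xe7]=0xa2, sp=0xe7
prologue: push r7 -> mem[0xe6]=0xf6, sp=0xe6
body[0] mov  r4, r6 -> r4=0xac
body[1] add  r5, r6, r7 -> r5=0xa2
body[2] add  r7, r6, #39 -> r7=0xd3
body[3] mov  r3, #0x73 -> r3=0x73
body[4] add  r1, r6, #16 -> r1=0xbc
body[5] sub  r1, r1, #47 -> r1=0x8d
body[6] xor  r7, r1, r7 -> r7=0x5e
body[7] mov  r1, r2 -> r1=0x70
epilogue: pop r7=0xf6, sp=0xe7
epilogue: pop r3=0xa2, sp=0xe8
prologue pushed ['r3', 'r7'] at ['0xe7', '0xe6']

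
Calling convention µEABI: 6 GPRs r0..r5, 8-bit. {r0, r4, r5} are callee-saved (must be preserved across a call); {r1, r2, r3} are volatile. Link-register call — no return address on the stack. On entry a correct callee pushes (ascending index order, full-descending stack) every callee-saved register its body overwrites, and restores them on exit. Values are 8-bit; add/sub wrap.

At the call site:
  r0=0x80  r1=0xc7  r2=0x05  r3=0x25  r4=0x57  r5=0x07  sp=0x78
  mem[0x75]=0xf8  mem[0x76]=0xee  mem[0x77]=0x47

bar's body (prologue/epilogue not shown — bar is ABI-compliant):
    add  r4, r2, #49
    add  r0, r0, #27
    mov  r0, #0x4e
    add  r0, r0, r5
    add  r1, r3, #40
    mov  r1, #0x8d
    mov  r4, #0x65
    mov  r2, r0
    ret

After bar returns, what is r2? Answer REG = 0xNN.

prologue: push r0 -> mem[0x77]=0x80, sp=0x77
prologue: push r4 -> mem[0x76]=0x57, sp=0x76
body[0] add  r4, r2, #49 -> r4=0x36
body[1] add  r0, r0, #27 -> r0=0x9b
body[2] mov  r0, #0x4e -> r0=0x4e
body[3] add  r0, r0, r5 -> r0=0x55
body[4] add  r1, r3, #40 -> r1=0x4d
body[5] mov  r1, #0x8d -> r1=0x8d
body[6] mov  r4, #0x65 -> r4=0x65
body[7] mov  r2, r0 -> r2=0x55
epilogue: pop r4=0x57, sp=0x77
epilogue: pop r0=0x80, sp=0x78
r2 is caller-saved -> body value

REG = 0x55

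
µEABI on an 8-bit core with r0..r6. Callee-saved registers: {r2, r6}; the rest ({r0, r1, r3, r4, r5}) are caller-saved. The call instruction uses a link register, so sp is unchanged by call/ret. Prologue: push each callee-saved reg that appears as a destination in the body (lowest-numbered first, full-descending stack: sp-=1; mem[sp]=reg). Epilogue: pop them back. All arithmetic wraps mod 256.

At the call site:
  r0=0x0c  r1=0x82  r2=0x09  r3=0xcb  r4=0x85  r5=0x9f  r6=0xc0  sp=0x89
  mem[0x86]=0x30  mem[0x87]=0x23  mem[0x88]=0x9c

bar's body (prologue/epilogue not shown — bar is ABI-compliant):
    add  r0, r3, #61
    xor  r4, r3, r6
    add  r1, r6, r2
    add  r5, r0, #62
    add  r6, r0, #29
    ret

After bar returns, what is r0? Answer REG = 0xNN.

REG = 0x08

prologue: push r6 → mem[0x88]=0xc0, sp=0x88
body[0] add  r0, r3, #61 → r0=0x08
body[1] xor  r4, r3, r6 → r4=0x0b
body[2] add  r1, r6, r2 → r1=0xc9
body[3] add  r5, r0, #62 → r5=0x46
body[4] add  r6, r0, #29 → r6=0x25
epilogue: pop r6=0xc0, sp=0x89
r0 is caller-saved → body value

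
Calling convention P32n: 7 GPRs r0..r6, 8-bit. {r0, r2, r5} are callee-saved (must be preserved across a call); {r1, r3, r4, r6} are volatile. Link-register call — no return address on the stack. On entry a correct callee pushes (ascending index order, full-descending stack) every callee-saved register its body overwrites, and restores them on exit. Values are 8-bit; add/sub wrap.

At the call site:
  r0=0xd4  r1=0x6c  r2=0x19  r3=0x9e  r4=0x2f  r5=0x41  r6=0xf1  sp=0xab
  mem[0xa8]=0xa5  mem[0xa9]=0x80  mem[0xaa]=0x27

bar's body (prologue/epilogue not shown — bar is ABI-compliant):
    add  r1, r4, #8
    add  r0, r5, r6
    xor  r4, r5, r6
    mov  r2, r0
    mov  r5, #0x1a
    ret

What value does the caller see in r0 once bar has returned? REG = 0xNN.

REG = 0xd4

prologue: push r0 -> mem[0xaa]=0xd4, sp=0xaa
prologue: push r2 -> mem[0xa9]=0x19, sp=0xa9
prologue: push r5 -> mem[0xa8]=0x41, sp=0xa8
body[0] add  r1, r4, #8 -> r1=0x37
body[1] add  r0, r5, r6 -> r0=0x32
body[2] xor  r4, r5, r6 -> r4=0xb0
body[3] mov  r2, r0 -> r2=0x32
body[4] mov  r5, #0x1a -> r5=0x1a
epilogue: pop r5=0x41, sp=0xa9
epilogue: pop r2=0x19, sp=0xaa
epilogue: pop r0=0xd4, sp=0xab
r0 is callee-saved -> restored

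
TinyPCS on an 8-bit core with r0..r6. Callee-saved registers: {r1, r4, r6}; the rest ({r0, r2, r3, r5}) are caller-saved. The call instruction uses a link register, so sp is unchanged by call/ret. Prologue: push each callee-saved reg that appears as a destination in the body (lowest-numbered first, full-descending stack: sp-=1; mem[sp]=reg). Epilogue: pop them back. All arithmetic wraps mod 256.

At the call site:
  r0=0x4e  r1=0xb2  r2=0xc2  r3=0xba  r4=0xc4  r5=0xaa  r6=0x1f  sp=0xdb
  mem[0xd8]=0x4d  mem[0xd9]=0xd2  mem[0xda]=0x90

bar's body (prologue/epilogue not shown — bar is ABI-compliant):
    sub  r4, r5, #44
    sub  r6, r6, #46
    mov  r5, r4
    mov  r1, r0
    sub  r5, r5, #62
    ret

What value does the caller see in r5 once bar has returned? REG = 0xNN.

prologue: push r1 → mem[0xda]=0xb2, sp=0xda
prologue: push r4 → mem[0xd9]=0xc4, sp=0xd9
prologue: push r6 → mem[0xd8]=0x1f, sp=0xd8
body[0] sub  r4, r5, #44 → r4=0x7e
body[1] sub  r6, r6, #46 → r6=0xf1
body[2] mov  r5, r4 → r5=0x7e
body[3] mov  r1, r0 → r1=0x4e
body[4] sub  r5, r5, #62 → r5=0x40
epilogue: pop r6=0x1f, sp=0xd9
epilogue: pop r4=0xc4, sp=0xda
epilogue: pop r1=0xb2, sp=0xdb
r5 is caller-saved → body value

REG = 0x40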